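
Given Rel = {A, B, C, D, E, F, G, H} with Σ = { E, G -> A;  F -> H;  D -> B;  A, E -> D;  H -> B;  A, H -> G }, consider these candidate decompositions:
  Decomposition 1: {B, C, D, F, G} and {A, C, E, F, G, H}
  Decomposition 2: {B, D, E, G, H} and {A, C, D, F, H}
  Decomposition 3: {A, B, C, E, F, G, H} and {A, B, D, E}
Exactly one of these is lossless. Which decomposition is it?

Decomposition 3

Decomposition 1: common = {C, F, G}, closure = {B, C, F, G, H} → lossy.
Decomposition 2: common = {D, H}, closure = {B, D, H} → lossy.
Decomposition 3: common = {A, B, E}, closure = {A, B, D, E} → lossless.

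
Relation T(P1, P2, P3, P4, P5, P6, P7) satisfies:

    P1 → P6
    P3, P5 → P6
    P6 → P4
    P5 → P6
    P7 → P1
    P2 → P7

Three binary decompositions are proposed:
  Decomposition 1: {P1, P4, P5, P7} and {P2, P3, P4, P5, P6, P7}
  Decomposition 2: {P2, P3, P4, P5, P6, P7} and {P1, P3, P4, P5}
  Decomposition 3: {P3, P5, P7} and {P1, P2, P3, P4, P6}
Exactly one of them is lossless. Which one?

Decomposition 1

Decomposition 1: common = {P4, P5, P7}, closure = {P1, P4, P5, P6, P7} → lossless.
Decomposition 2: common = {P3, P4, P5}, closure = {P3, P4, P5, P6} → lossy.
Decomposition 3: common = {P3}, closure = {P3} → lossy.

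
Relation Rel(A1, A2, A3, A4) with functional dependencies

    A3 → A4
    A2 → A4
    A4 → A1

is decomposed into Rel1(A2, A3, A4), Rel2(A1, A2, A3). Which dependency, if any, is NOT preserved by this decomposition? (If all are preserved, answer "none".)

Check A4 → A1: no single fragment contains all of {A1, A4}, and the restricted closure of {A4} across the fragments never reaches {A1}.
A3 → A4 is preserved.
A2 → A4 is preserved.

A4 → A1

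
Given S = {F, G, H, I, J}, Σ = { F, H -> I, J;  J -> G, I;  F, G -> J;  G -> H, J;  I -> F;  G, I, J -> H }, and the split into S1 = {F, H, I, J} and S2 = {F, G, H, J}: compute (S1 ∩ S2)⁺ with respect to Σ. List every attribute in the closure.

S1 ∩ S2 = {F, H, J}.
F, H → I, J applies, adding I
J → G, I applies, adding G
Closure: {F, G, H, I, J}.

F, G, H, I, J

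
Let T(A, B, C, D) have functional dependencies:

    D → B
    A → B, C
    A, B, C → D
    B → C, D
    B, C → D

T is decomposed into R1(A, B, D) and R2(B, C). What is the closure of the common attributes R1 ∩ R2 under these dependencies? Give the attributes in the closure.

B, C, D

R1 ∩ R2 = {B}.
B → C, D applies, adding C, D
Closure: {B, C, D}.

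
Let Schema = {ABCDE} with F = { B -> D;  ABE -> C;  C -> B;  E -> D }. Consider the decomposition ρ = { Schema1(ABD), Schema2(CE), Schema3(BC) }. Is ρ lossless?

No

Chase test. Columns are ABCDE; row i has aⱼ where attribute j ∈ Schemai, else bᵢⱼ.
Initial tableau (one row per fragment):
  row 1: a1 a2 b13 a4 b15
  row 2: b21 b22 a3 b24 a5
  row 3: b31 a2 a3 b34 b35
Rows 1 and 3 agree on B; apply B→D and equate their D entries.
Rows 2 and 3 agree on C; apply C→B and equate their B entries.
Rows 1 and 2 agree on B; apply B→D and equate their D entries.
No row becomes fully distinguished — the join is lossy.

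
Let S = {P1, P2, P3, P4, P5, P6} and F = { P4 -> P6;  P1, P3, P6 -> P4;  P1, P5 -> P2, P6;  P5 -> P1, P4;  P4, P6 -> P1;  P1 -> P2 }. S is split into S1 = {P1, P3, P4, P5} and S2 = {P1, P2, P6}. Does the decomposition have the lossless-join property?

No

Common attributes: S1 ∩ S2 = {P1}.
Closure of {P1}: P1 → P2 applies, adding P2. So (P1)⁺ = {P1, P2}.
The closure contains neither all of S1 = {P1, P3, P4, P5} nor all of S2 = {P1, P2, P6}, so the common attributes are not a superkey of either fragment. The join is lossy.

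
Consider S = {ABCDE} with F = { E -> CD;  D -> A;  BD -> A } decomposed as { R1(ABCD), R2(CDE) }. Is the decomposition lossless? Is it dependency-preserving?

lossy but dependency-preserving

Lossless test: (CD)⁺ = {ACD}, which is a superkey of neither fragment — lossy.
Dependency preservation: every FD's attributes lie within a single fragment, so each can be enforced locally — preserved.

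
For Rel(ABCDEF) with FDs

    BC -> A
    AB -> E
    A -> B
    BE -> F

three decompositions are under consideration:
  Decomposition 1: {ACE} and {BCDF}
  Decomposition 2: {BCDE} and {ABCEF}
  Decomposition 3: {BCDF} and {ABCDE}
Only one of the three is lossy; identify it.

Decomposition 1

Decomposition 1: common = {C}, closure = {C} → lossy.
Decomposition 2: common = {BCE}, closure = {ABCEF} → lossless.
Decomposition 3: common = {BCD}, closure = {ABCDEF} → lossless.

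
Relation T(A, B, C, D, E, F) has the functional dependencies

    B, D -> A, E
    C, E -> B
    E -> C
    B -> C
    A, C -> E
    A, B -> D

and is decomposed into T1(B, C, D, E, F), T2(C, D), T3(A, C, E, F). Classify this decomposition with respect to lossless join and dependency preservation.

lossy and not dependency-preserving

Lossless test (chase): Rows 1 and 3 agree on C, E; apply C, E→B and equate their B entries. No row becomes fully distinguished — the join is lossy.
Dependency preservation: the restricted closure of {B, D} across the fragments never reaches {A, E}, so B, D → A, E cannot be enforced without a join — not preserved.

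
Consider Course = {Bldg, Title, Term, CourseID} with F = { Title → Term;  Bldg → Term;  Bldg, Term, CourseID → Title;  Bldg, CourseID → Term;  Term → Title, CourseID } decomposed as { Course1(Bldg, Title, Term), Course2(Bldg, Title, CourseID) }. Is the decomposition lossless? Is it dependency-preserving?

lossless and dependency-preserving

Lossless test: (Bldg, Title)⁺ = {Bldg, Title, Term, CourseID}, which contains all of one fragment — lossless.
Dependency preservation: Bldg, Term, CourseID → Title; Bldg, CourseID → Term; Term → Title, CourseID are not contained in any single fragment, but the restricted closure of each left-hand side across the fragments still reaches the right-hand side; the remaining FDs each lie inside some fragment. All dependencies are preserved.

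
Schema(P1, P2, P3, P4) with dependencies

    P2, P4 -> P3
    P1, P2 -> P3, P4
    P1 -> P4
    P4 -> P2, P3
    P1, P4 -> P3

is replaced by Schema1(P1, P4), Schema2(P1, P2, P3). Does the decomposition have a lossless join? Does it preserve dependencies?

lossless but not dependency-preserving

Lossless test: (P1)⁺ = {P1, P2, P3, P4}, which contains all of one fragment — lossless.
Dependency preservation: the restricted closure of {P2, P4} across the fragments never reaches {P3}, so P2, P4 → P3 cannot be enforced without a join — not preserved.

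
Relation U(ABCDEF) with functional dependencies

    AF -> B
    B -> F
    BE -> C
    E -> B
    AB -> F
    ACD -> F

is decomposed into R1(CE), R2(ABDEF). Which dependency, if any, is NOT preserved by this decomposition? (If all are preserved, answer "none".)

Check ACD → F: no single fragment contains all of {ACDF}, and the restricted closure of {ACD} across the fragments never reaches {F}.
AF → B is preserved.
B → F is preserved.
BE → C is preserved.
E → B is preserved.
AB → F is preserved.

ACD -> F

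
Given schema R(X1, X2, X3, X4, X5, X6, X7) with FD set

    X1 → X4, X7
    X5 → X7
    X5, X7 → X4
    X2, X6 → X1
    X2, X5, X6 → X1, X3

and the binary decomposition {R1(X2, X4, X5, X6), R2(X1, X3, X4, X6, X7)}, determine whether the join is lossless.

Common attributes: R1 ∩ R2 = {X4, X6}.
No dependency enlarges {X4, X6}, so (X4, X6)⁺ = {X4, X6}.
The closure contains neither all of R1 = {X2, X4, X5, X6} nor all of R2 = {X1, X3, X4, X6, X7}, so the common attributes are not a superkey of either fragment. The join is lossy.

No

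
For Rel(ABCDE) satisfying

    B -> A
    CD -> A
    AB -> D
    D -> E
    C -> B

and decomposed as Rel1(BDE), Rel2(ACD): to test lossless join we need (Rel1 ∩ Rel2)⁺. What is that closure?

DE

Rel1 ∩ Rel2 = {D}.
D → E applies, adding E
Closure: {DE}.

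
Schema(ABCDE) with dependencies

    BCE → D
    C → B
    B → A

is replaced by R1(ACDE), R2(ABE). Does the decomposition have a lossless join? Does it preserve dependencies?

Lossless test: (AE)⁺ = {AE}, which is a superkey of neither fragment — lossy.
Dependency preservation: the restricted closure of {C} across the fragments never reaches {B}, so C → B cannot be enforced without a join — not preserved.

lossy and not dependency-preserving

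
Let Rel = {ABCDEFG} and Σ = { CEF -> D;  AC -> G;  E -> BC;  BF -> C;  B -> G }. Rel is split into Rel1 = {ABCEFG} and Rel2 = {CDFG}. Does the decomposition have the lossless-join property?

No

Common attributes: Rel1 ∩ Rel2 = {CFG}.
No dependency enlarges {CFG}, so (CFG)⁺ = {CFG}.
The closure contains neither all of Rel1 = {ABCEFG} nor all of Rel2 = {CDFG}, so the common attributes are not a superkey of either fragment. The join is lossy.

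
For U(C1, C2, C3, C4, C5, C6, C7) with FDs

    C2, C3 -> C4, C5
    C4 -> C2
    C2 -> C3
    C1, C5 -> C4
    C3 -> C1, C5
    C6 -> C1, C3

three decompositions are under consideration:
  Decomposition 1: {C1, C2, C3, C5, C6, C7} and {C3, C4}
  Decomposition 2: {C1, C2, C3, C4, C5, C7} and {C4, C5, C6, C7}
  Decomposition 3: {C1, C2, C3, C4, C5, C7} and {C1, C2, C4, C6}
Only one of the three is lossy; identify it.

Decomposition 1: common = {C3}, closure = {C1, C2, C3, C4, C5} → lossless.
Decomposition 2: common = {C4, C5, C7}, closure = {C1, C2, C3, C4, C5, C7} → lossless.
Decomposition 3: common = {C1, C2, C4}, closure = {C1, C2, C3, C4, C5} → lossy.

Decomposition 3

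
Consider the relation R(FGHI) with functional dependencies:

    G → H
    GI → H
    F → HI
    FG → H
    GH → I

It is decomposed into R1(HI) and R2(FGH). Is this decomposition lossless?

No

Common attributes: R1 ∩ R2 = {H}.
No dependency enlarges {H}, so (H)⁺ = {H}.
The closure contains neither all of R1 = {HI} nor all of R2 = {FGH}, so the common attributes are not a superkey of either fragment. The join is lossy.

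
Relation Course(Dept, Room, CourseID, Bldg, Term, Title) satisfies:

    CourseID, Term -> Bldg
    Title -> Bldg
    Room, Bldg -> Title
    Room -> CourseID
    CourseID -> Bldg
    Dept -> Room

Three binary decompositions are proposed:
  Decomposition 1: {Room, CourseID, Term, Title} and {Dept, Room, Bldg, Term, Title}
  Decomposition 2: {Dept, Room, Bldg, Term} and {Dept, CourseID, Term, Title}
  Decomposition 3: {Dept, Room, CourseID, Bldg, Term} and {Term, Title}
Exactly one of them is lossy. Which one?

Decomposition 1: common = {Room, Term, Title}, closure = {Room, CourseID, Bldg, Term, Title} → lossless.
Decomposition 2: common = {Dept, Term}, closure = {Dept, Room, CourseID, Bldg, Term, Title} → lossless.
Decomposition 3: common = {Term}, closure = {Term} → lossy.

Decomposition 3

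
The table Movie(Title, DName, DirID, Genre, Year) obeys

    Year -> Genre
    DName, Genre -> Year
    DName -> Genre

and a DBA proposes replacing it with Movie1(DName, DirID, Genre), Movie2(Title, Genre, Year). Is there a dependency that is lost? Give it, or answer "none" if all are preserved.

DName, Genre -> Year

Check DName, Genre → Year: no single fragment contains all of {DName, Genre, Year}, and the restricted closure of {DName, Genre} across the fragments never reaches {Year}.
Year → Genre is preserved.
DName → Genre is preserved.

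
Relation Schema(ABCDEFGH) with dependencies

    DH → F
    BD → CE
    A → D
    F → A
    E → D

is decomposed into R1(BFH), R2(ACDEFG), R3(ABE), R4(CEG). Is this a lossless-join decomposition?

No

Chase test. Columns are ABCDEFGH; row i has aⱼ where attribute j ∈ Ri, else bᵢⱼ.
Initial tableau (one row per fragment):
  row 1: b11 a2 b13 b14 b15 a6 b17 a8
  row 2: a1 b22 a3 a4 a5 a6 a7 b28
  row 3: a1 a2 b33 b34 a5 b36 b37 b38
  row 4: b41 b42 a3 b44 a5 b46 a7 b48
Rows 2 and 3 agree on A; apply A→D and equate their D entries.
Rows 1 and 2 agree on F; apply F→A and equate their A entries.
Rows 2 and 4 agree on E; apply E→D and equate their D entries.
Rows 1 and 2 agree on A; apply A→D and equate their D entries.
Rows 1 and 3 agree on BD; apply BD→CE and equate their CE entries.
No row becomes fully distinguished — the join is lossy.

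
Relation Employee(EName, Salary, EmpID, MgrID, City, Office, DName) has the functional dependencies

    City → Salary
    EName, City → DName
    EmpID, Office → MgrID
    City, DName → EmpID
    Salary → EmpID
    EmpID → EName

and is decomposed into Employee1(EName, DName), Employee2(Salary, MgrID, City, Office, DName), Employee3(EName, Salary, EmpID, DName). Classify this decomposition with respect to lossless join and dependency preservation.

Lossless test (chase): Rows 2 and 3 agree on Salary; apply Salary→EmpID and equate their EmpID entries. Rows 2 and 3 agree on EmpID; apply EmpID→EName and equate their EName entries. Row 2 is now all distinguished symbols — the join is lossless.
Dependency preservation: the restricted closure of {EmpID, Office} across the fragments never reaches {MgrID}, so EmpID, Office → MgrID cannot be enforced without a join — not preserved.

lossless but not dependency-preserving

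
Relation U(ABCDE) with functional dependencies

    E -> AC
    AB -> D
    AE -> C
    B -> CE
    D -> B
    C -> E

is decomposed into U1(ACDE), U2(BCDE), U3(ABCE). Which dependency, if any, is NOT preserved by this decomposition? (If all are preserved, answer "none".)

E → AC lies within U1.
AB → D: restricted closure across fragments reaches D.
AE → C lies within U1.
B → CE lies within U2.
D → B lies within U2.
C → E lies within U1.
Every dependency is enforceable on the fragments, so the decomposition is dependency-preserving.

none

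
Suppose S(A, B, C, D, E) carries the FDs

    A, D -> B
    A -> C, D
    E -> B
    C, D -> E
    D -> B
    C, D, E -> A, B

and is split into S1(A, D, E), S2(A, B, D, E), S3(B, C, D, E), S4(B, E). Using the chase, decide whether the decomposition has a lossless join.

No

Chase test. Columns are A, B, C, D, E; row i has aⱼ where attribute j ∈ Si, else bᵢⱼ.
Initial tableau (one row per fragment):
  row 1: a1 b12 b13 a4 a5
  row 2: a1 a2 b23 a4 a5
  row 3: b31 a2 a3 a4 a5
  row 4: b41 a2 b43 b44 a5
Rows 1 and 2 agree on A, D; apply A, D→B and equate their B entries.
Rows 1 and 2 agree on A; apply A→C, D and equate their C, D entries.
No row becomes fully distinguished — the join is lossy.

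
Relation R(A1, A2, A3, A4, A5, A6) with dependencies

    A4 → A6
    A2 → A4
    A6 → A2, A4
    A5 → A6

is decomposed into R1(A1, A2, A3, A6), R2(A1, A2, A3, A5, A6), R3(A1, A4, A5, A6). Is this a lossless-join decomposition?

Yes

Chase test. Columns are A1, A2, A3, A4, A5, A6; row i has aⱼ where attribute j ∈ Ri, else bᵢⱼ.
Initial tableau (one row per fragment):
  row 1: a1 a2 a3 b14 b15 a6
  row 2: a1 a2 a3 b24 a5 a6
  row 3: a1 b32 b33 a4 a5 a6
Rows 1 and 2 agree on A2; apply A2→A4 and equate their A4 entries.
Rows 1 and 3 agree on A6; apply A6→A2, A4 and equate their A2, A4 entries.
Row 2 is now all distinguished symbols — the join is lossless.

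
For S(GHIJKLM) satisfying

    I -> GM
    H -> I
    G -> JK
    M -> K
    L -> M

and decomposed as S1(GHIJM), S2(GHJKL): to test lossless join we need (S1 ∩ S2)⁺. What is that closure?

S1 ∩ S2 = {GHJ}.
H → I applies, adding I
G → JK applies, adding K
I → GM applies, adding M
Closure: {GHIJKM}.

GHIJKM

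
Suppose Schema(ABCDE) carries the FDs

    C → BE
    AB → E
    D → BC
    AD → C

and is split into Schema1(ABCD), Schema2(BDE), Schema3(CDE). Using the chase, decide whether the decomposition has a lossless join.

Yes

Chase test. Columns are ABCDE; row i has aⱼ where attribute j ∈ Schemai, else bᵢⱼ.
Initial tableau (one row per fragment):
  row 1: a1 a2 a3 a4 b15
  row 2: b21 a2 b23 a4 a5
  row 3: b31 b32 a3 a4 a5
Rows 1 and 3 agree on C; apply C→BE and equate their BE entries.
Rows 1 and 2 agree on D; apply D→BC and equate their BC entries.
Row 1 is now all distinguished symbols — the join is lossless.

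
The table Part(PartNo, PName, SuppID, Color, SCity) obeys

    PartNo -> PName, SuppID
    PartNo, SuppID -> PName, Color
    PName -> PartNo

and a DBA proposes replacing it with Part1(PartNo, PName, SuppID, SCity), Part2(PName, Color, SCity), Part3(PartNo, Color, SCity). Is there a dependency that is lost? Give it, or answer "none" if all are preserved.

PartNo → PName, SuppID lies within Part1.
PartNo, SuppID → PName, Color: restricted closure across fragments reaches PName, Color.
PName → PartNo lies within Part1.
Every dependency is enforceable on the fragments, so the decomposition is dependency-preserving.

none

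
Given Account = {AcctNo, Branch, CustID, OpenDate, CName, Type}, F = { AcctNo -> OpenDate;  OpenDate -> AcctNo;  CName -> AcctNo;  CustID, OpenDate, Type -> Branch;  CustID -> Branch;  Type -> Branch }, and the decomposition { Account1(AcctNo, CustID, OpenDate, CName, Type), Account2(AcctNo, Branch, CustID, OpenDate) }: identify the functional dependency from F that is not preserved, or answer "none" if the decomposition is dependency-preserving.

Check Type → Branch: no single fragment contains all of {Branch, Type}, and the restricted closure of {Type} across the fragments never reaches {Branch}.
AcctNo → OpenDate is preserved.
OpenDate → AcctNo is preserved.
CName → AcctNo is preserved.
CustID, OpenDate, Type → Branch is preserved.
CustID → Branch is preserved.

Type -> Branch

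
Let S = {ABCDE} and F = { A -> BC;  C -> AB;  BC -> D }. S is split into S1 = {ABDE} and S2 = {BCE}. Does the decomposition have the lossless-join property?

No

Common attributes: S1 ∩ S2 = {BE}.
No dependency enlarges {BE}, so (BE)⁺ = {BE}.
The closure contains neither all of S1 = {ABDE} nor all of S2 = {BCE}, so the common attributes are not a superkey of either fragment. The join is lossy.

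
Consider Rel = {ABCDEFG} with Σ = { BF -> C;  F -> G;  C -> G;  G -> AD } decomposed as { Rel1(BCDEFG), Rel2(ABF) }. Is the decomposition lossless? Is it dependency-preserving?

lossless but not dependency-preserving

Lossless test: (BF)⁺ = {ABCDFG}, which contains all of one fragment — lossless.
Dependency preservation: the restricted closure of {G} across the fragments never reaches {AD}, so G → AD cannot be enforced without a join — not preserved.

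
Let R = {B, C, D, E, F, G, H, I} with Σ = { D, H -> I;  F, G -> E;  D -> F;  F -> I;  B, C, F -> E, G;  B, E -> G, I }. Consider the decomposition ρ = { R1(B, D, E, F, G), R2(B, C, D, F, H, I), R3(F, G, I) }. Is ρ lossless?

Chase test. Columns are B, C, D, E, F, G, H, I; row i has aⱼ where attribute j ∈ Ri, else bᵢⱼ.
Initial tableau (one row per fragment):
  row 1: a1 b12 a3 a4 a5 a6 b17 b18
  row 2: a1 a2 a3 b24 a5 b26 a7 a8
  row 3: b31 b32 b33 b34 a5 a6 b37 a8
Rows 1 and 3 agree on F, G; apply F, G→E and equate their E entries.
Rows 1 and 2 agree on F; apply F→I and equate their I entries.
No row becomes fully distinguished — the join is lossy.

No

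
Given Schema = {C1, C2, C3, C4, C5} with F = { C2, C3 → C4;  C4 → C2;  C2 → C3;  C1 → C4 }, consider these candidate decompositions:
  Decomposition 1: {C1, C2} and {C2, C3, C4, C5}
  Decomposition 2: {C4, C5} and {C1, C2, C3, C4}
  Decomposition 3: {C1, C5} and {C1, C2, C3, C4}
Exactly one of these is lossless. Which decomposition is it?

Decomposition 1: common = {C2}, closure = {C2, C3, C4} → lossy.
Decomposition 2: common = {C4}, closure = {C2, C3, C4} → lossy.
Decomposition 3: common = {C1}, closure = {C1, C2, C3, C4} → lossless.

Decomposition 3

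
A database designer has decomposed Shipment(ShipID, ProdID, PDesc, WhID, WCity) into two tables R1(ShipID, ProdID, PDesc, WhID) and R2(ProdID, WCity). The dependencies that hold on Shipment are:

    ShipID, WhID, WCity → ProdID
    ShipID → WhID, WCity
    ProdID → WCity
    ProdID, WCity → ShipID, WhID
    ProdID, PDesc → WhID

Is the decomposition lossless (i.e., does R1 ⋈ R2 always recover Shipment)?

Yes

Common attributes: R1 ∩ R2 = {ProdID}.
Closure of {ProdID}: ProdID → WCity applies, adding WCity; ProdID, WCity → ShipID, WhID applies, adding ShipID, WhID. So (ProdID)⁺ = {ShipID, ProdID, WhID, WCity}.
This closure contains every attribute of R2, so R1 ∩ R2 → R2. The join is lossless.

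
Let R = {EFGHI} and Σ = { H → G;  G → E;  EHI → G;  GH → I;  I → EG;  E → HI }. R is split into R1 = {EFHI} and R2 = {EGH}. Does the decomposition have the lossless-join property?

Yes

Common attributes: R1 ∩ R2 = {EH}.
Closure of {EH}: H → G applies, adding G; GH → I applies, adding I. So (EH)⁺ = {EGHI}.
This closure contains every attribute of R2, so R1 ∩ R2 → R2. The join is lossless.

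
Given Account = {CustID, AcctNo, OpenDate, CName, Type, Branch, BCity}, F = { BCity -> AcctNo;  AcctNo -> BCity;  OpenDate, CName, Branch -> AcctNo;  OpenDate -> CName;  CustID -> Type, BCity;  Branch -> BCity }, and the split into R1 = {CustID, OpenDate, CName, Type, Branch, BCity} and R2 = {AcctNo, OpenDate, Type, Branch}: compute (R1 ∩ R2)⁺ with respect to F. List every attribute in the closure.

R1 ∩ R2 = {OpenDate, Type, Branch}.
OpenDate → CName applies, adding CName
Branch → BCity applies, adding BCity
BCity → AcctNo applies, adding AcctNo
Closure: {AcctNo, OpenDate, CName, Type, Branch, BCity}.

AcctNo, OpenDate, CName, Type, Branch, BCity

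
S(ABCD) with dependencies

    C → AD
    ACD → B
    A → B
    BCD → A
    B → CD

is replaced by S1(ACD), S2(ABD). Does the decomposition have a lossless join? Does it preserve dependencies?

lossless and dependency-preserving

Lossless test: (AD)⁺ = {ABCD}, which contains all of one fragment — lossless.
Dependency preservation: ACD → B; BCD → A; B → CD are not contained in any single fragment, but the restricted closure of each left-hand side across the fragments still reaches the right-hand side; the remaining FDs each lie inside some fragment. All dependencies are preserved.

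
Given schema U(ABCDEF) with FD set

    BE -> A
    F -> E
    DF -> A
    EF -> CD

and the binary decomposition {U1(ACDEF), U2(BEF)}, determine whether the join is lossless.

Yes

Common attributes: U1 ∩ U2 = {EF}.
Closure of {EF}: EF → CD applies, adding CD; DF → A applies, adding A. So (EF)⁺ = {ACDEF}.
This closure contains every attribute of U1, so U1 ∩ U2 → U1. The join is lossless.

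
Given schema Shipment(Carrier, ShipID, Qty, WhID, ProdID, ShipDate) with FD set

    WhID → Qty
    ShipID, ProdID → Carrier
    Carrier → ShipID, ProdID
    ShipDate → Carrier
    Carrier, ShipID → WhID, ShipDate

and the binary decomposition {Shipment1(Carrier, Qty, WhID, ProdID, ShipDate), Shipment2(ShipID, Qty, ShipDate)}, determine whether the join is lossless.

Yes

Common attributes: Shipment1 ∩ Shipment2 = {Qty, ShipDate}.
Closure of {Qty, ShipDate}: ShipDate → Carrier applies, adding Carrier; Carrier → ShipID, ProdID applies, adding ShipID, ProdID; Carrier, ShipID → WhID, ShipDate applies, adding WhID. So (Qty, ShipDate)⁺ = {Carrier, ShipID, Qty, WhID, ProdID, ShipDate}.
This closure contains every attribute of Shipment1, so Shipment1 ∩ Shipment2 → Shipment1. The join is lossless.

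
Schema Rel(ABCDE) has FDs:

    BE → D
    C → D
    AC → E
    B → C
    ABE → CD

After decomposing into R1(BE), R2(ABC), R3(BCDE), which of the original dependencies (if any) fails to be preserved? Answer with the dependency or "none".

AC → E

Check AC → E: no single fragment contains all of {ACE}, and the restricted closure of {AC} across the fragments never reaches {E}.
BE → D is preserved.
C → D is preserved.
B → C is preserved.
ABE → CD is preserved.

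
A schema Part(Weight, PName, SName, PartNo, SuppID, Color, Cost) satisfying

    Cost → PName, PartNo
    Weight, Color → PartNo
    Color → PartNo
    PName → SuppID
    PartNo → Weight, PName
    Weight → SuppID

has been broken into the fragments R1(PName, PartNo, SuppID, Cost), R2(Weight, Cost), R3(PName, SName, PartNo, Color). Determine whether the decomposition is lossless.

Chase test. Columns are Weight, PName, SName, PartNo, SuppID, Color, Cost; row i has aⱼ where attribute j ∈ Ri, else bᵢⱼ.
Initial tableau (one row per fragment):
  row 1: b11 a2 b13 a4 a5 b16 a7
  row 2: a1 b22 b23 b24 b25 b26 a7
  row 3: b31 a2 a3 a4 b35 a6 b37
Rows 1 and 2 agree on Cost; apply Cost→PName, PartNo and equate their PName, PartNo entries.
Rows 1 and 2 agree on PName; apply PName→SuppID and equate their SuppID entries.
Rows 1 and 3 agree on PName; apply PName→SuppID and equate their SuppID entries.
Rows 1 and 2 agree on PartNo; apply PartNo→Weight, PName and equate their Weight, PName entries.
Rows 1 and 3 agree on PartNo; apply PartNo→Weight, PName and equate their Weight, PName entries.
No row becomes fully distinguished — the join is lossy.

No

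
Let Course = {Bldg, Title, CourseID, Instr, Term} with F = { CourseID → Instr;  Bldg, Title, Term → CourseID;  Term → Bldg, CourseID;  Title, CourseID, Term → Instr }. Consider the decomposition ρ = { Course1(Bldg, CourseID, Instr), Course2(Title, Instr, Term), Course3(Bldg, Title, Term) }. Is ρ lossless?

No

Chase test. Columns are Bldg, Title, CourseID, Instr, Term; row i has aⱼ where attribute j ∈ Coursei, else bᵢⱼ.
Initial tableau (one row per fragment):
  row 1: a1 b12 a3 a4 b15
  row 2: b21 a2 b23 a4 a5
  row 3: a1 a2 b33 b34 a5
Rows 2 and 3 agree on Term; apply Term→Bldg, CourseID and equate their Bldg, CourseID entries.
Rows 2 and 3 agree on Title, CourseID, Term; apply Title, CourseID, Term→Instr and equate their Instr entries.
No row becomes fully distinguished — the join is lossy.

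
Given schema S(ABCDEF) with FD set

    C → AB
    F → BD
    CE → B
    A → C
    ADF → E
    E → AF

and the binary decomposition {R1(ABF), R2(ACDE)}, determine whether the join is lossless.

Common attributes: R1 ∩ R2 = {A}.
Closure of {A}: A → C applies, adding C; C → AB applies, adding B. So (A)⁺ = {ABC}.
The closure contains neither all of R1 = {ABF} nor all of R2 = {ACDE}, so the common attributes are not a superkey of either fragment. The join is lossy.

No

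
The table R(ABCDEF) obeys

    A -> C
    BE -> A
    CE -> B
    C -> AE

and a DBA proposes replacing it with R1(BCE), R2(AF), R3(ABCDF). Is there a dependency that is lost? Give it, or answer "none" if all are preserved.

none

A → C lies within R3.
BE → A: restricted closure across fragments reaches A.
CE → B lies within R1.
C → AE: restricted closure across fragments reaches AE.
Every dependency is enforceable on the fragments, so the decomposition is dependency-preserving.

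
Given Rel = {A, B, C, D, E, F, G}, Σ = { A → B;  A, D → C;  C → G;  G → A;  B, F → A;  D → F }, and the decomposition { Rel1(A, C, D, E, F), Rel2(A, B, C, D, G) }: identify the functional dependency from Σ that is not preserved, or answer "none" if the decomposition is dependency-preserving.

B, F → A

Check B, F → A: no single fragment contains all of {A, B, F}, and the restricted closure of {B, F} across the fragments never reaches {A}.
A → B is preserved.
A, D → C is preserved.
C → G is preserved.
G → A is preserved.
D → F is preserved.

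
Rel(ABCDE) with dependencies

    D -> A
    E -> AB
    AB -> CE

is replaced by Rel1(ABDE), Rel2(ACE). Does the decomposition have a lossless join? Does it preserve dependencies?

Lossless test: (AE)⁺ = {ABCE}, which contains all of one fragment — lossless.
Dependency preservation: AB → CE is not contained in any single fragment, but the restricted closure of its left-hand side across the fragments still reaches the right-hand side; the remaining FDs each lie inside some fragment. All dependencies are preserved.

lossless and dependency-preserving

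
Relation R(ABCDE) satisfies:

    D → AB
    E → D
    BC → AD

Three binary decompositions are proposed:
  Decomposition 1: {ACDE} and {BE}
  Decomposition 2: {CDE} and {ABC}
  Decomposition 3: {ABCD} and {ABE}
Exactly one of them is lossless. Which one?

Decomposition 1: common = {E}, closure = {ABDE} → lossless.
Decomposition 2: common = {C}, closure = {C} → lossy.
Decomposition 3: common = {AB}, closure = {AB} → lossy.

Decomposition 1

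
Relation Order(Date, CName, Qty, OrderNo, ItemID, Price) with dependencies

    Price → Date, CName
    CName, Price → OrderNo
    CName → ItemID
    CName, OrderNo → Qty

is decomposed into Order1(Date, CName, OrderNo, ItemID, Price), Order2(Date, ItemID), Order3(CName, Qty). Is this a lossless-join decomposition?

No

Chase test. Columns are Date, CName, Qty, OrderNo, ItemID, Price; row i has aⱼ where attribute j ∈ Orderi, else bᵢⱼ.
Initial tableau (one row per fragment):
  row 1: a1 a2 b13 a4 a5 a6
  row 2: a1 b22 b23 b24 a5 b26
  row 3: b31 a2 a3 b34 b35 b36
Rows 1 and 3 agree on CName; apply CName→ItemID and equate their ItemID entries.
No row becomes fully distinguished — the join is lossy.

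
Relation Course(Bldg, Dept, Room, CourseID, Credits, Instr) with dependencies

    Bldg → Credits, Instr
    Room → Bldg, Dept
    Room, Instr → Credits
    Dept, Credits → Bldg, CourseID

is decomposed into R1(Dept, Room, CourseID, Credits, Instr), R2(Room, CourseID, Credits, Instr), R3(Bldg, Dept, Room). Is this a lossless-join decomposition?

Yes

Chase test. Columns are Bldg, Dept, Room, CourseID, Credits, Instr; row i has aⱼ where attribute j ∈ Ri, else bᵢⱼ.
Initial tableau (one row per fragment):
  row 1: b11 a2 a3 a4 a5 a6
  row 2: b21 b22 a3 a4 a5 a6
  row 3: a1 a2 a3 b34 b35 b36
Rows 1 and 2 agree on Room; apply Room→Bldg, Dept and equate their Bldg, Dept entries.
Rows 1 and 3 agree on Room; apply Room→Bldg, Dept and equate their Bldg, Dept entries.
Rows 1 and 3 agree on Bldg; apply Bldg→Credits, Instr and equate their Credits, Instr entries.
Rows 1 and 3 agree on Dept, Credits; apply Dept, Credits→Bldg, CourseID and equate their Bldg, CourseID entries.
Row 1 is now all distinguished symbols — the join is lossless.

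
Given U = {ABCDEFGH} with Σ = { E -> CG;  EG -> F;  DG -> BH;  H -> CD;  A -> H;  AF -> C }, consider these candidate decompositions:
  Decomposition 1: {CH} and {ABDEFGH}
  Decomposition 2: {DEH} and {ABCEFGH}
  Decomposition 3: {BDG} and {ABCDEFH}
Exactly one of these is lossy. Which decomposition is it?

Decomposition 3

Decomposition 1: common = {H}, closure = {CDH} → lossless.
Decomposition 2: common = {EH}, closure = {BCDEFGH} → lossless.
Decomposition 3: common = {BD}, closure = {BD} → lossy.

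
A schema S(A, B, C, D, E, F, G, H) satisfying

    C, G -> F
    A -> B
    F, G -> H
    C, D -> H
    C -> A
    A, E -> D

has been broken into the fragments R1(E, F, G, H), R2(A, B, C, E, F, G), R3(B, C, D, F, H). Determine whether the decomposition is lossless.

Chase test. Columns are A, B, C, D, E, F, G, H; row i has aⱼ where attribute j ∈ Ri, else bᵢⱼ.
Initial tableau (one row per fragment):
  row 1: b11 b12 b13 b14 a5 a6 a7 a8
  row 2: a1 a2 a3 b24 a5 a6 a7 b28
  row 3: b31 a2 a3 a4 b35 a6 b37 a8
Rows 1 and 2 agree on F, G; apply F, G→H and equate their H entries.
Rows 2 and 3 agree on C; apply C→A and equate their A entries.
No row becomes fully distinguished — the join is lossy.

No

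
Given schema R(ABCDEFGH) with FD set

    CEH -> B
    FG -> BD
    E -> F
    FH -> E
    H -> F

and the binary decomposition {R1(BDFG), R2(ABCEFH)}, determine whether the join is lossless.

Common attributes: R1 ∩ R2 = {BF}.
No dependency enlarges {BF}, so (BF)⁺ = {BF}.
The closure contains neither all of R1 = {BDFG} nor all of R2 = {ABCEFH}, so the common attributes are not a superkey of either fragment. The join is lossy.

No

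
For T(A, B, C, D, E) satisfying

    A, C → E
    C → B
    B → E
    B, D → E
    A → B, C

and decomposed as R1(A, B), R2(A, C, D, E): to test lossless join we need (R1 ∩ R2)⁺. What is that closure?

A, B, C, E

R1 ∩ R2 = {A}.
A → B, C applies, adding B, C
A, C → E applies, adding E
Closure: {A, B, C, E}.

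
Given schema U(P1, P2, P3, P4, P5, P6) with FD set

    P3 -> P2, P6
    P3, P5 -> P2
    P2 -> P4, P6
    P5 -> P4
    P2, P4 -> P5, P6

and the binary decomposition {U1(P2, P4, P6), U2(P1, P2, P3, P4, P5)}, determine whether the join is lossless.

Yes

Common attributes: U1 ∩ U2 = {P2, P4}.
Closure of {P2, P4}: P2 → P4, P6 applies, adding P6; P2, P4 → P5, P6 applies, adding P5. So (P2, P4)⁺ = {P2, P4, P5, P6}.
This closure contains every attribute of U1, so U1 ∩ U2 → U1. The join is lossless.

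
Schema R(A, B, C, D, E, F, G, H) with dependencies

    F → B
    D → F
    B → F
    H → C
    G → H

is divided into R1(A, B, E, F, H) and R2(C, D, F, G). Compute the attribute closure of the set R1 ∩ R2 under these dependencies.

B, F

R1 ∩ R2 = {F}.
F → B applies, adding B
Closure: {B, F}.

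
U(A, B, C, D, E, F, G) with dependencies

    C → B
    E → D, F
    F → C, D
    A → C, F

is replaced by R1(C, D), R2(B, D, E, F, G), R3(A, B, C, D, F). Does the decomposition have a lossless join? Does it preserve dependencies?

lossy but dependency-preserving

Lossless test (chase): Rows 1 and 3 agree on C; apply C→B and equate their B entries. Rows 2 and 3 agree on F; apply F→C, D and equate their C, D entries. No row becomes fully distinguished — the join is lossy.
Dependency preservation: every FD's attributes lie within a single fragment, so each can be enforced locally — preserved.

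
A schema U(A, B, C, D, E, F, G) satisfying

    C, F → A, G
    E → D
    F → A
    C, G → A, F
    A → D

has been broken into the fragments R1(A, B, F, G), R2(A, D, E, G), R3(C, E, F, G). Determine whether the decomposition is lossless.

No

Chase test. Columns are A, B, C, D, E, F, G; row i has aⱼ where attribute j ∈ Ri, else bᵢⱼ.
Initial tableau (one row per fragment):
  row 1: a1 a2 b13 b14 b15 a6 a7
  row 2: a1 b22 b23 a4 a5 b26 a7
  row 3: b31 b32 a3 b34 a5 a6 a7
Rows 2 and 3 agree on E; apply E→D and equate their D entries.
Rows 1 and 3 agree on F; apply F→A and equate their A entries.
Rows 1 and 2 agree on A; apply A→D and equate their D entries.
No row becomes fully distinguished — the join is lossy.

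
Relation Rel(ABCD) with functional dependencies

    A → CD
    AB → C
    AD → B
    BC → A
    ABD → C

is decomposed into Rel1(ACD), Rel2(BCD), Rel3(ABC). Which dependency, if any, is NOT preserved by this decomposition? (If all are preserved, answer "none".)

A → CD lies within Rel1.
AB → C lies within Rel3.
AD → B: restricted closure across fragments reaches B.
BC → A lies within Rel3.
ABD → C: restricted closure across fragments reaches C.
Every dependency is enforceable on the fragments, so the decomposition is dependency-preserving.

none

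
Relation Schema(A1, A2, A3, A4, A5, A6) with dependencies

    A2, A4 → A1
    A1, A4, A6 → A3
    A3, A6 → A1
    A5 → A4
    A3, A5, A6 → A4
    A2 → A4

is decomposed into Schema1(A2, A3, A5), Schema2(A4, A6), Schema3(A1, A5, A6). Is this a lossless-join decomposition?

Chase test. Columns are A1, A2, A3, A4, A5, A6; row i has aⱼ where attribute j ∈ Schemai, else bᵢⱼ.
Initial tableau (one row per fragment):
  row 1: b11 a2 a3 b14 a5 b16
  row 2: b21 b22 b23 a4 b25 a6
  row 3: a1 b32 b33 b34 a5 a6
Rows 1 and 3 agree on A5; apply A5→A4 and equate their A4 entries.
No row becomes fully distinguished — the join is lossy.

No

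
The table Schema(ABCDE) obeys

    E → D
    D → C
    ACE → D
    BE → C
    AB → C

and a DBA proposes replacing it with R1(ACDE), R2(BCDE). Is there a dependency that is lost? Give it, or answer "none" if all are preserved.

Check AB → C: no single fragment contains all of {ABC}, and the restricted closure of {AB} across the fragments never reaches {C}.
E → D is preserved.
D → C is preserved.
ACE → D is preserved.
BE → C is preserved.

AB → C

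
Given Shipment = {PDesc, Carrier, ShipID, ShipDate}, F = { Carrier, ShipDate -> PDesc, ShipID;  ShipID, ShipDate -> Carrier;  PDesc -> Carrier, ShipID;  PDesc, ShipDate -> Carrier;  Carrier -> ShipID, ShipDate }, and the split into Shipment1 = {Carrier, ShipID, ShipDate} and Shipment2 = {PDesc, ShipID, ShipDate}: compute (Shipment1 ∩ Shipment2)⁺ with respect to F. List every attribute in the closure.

Shipment1 ∩ Shipment2 = {ShipID, ShipDate}.
ShipID, ShipDate → Carrier applies, adding Carrier
Carrier, ShipDate → PDesc, ShipID applies, adding PDesc
Closure: {PDesc, Carrier, ShipID, ShipDate}.

PDesc, Carrier, ShipID, ShipDate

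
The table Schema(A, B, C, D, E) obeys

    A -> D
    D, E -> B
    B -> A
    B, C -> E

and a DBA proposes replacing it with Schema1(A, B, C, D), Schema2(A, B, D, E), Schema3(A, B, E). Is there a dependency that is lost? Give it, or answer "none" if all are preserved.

Check B, C → E: no single fragment contains all of {B, C, E}, and the restricted closure of {B, C} across the fragments never reaches {E}.
A → D is preserved.
D, E → B is preserved.
B → A is preserved.

B, C -> E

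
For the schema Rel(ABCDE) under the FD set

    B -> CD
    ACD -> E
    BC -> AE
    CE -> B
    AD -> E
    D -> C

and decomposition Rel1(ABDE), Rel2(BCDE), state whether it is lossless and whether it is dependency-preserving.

Lossless test: (BDE)⁺ = {ABCDE}, which contains all of one fragment — lossless.
Dependency preservation: ACD → E; BC → AE are not contained in any single fragment, but the restricted closure of each left-hand side across the fragments still reaches the right-hand side; the remaining FDs each lie inside some fragment. All dependencies are preserved.

lossless and dependency-preserving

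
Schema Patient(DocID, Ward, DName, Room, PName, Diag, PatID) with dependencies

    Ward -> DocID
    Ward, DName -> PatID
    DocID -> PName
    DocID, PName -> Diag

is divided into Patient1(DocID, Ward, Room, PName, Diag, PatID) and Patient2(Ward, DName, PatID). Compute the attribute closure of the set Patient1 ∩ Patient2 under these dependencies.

Patient1 ∩ Patient2 = {Ward, PatID}.
Ward → DocID applies, adding DocID
DocID → PName applies, adding PName
DocID, PName → Diag applies, adding Diag
Closure: {DocID, Ward, PName, Diag, PatID}.

DocID, Ward, PName, Diag, PatID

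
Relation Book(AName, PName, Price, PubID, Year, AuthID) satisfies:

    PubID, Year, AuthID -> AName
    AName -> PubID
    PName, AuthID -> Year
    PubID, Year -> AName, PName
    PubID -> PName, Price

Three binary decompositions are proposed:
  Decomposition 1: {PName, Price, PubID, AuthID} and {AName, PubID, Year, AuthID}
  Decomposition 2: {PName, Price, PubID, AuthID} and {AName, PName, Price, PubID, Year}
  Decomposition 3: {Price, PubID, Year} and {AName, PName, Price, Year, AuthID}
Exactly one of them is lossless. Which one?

Decomposition 1

Decomposition 1: common = {PubID, AuthID}, closure = {AName, PName, Price, PubID, Year, AuthID} → lossless.
Decomposition 2: common = {PName, Price, PubID}, closure = {PName, Price, PubID} → lossy.
Decomposition 3: common = {Price, Year}, closure = {Price, Year} → lossy.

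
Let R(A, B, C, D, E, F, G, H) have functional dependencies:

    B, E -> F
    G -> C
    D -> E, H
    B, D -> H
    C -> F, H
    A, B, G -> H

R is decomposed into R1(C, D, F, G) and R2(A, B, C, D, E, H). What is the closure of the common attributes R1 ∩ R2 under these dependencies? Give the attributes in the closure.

R1 ∩ R2 = {C, D}.
D → E, H applies, adding E, H
C → F, H applies, adding F
Closure: {C, D, E, F, H}.

C, D, E, F, H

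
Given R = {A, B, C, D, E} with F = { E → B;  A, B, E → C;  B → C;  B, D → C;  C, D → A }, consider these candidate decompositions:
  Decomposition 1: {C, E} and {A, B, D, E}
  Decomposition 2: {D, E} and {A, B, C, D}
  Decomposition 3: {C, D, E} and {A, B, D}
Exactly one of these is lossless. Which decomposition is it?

Decomposition 1: common = {E}, closure = {B, C, E} → lossless.
Decomposition 2: common = {D}, closure = {D} → lossy.
Decomposition 3: common = {D}, closure = {D} → lossy.

Decomposition 1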